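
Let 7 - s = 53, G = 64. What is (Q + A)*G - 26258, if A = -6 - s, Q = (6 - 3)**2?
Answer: -23122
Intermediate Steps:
Q = 9 (Q = 3**2 = 9)
s = -46 (s = 7 - 1*53 = 7 - 53 = -46)
A = 40 (A = -6 - 1*(-46) = -6 + 46 = 40)
(Q + A)*G - 26258 = (9 + 40)*64 - 26258 = 49*64 - 26258 = 3136 - 26258 = -23122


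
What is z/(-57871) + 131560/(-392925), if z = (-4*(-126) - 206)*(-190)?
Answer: 225136996/349830195 ≈ 0.64356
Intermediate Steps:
z = -56620 (z = (504 - 206)*(-190) = 298*(-190) = -56620)
z/(-57871) + 131560/(-392925) = -56620/(-57871) + 131560/(-392925) = -56620*(-1/57871) + 131560*(-1/392925) = 56620/57871 - 2024/6045 = 225136996/349830195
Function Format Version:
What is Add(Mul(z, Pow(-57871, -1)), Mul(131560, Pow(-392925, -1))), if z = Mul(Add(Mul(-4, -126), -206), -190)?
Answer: Rational(225136996, 349830195) ≈ 0.64356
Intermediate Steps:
z = -56620 (z = Mul(Add(504, -206), -190) = Mul(298, -190) = -56620)
Add(Mul(z, Pow(-57871, -1)), Mul(131560, Pow(-392925, -1))) = Add(Mul(-56620, Pow(-57871, -1)), Mul(131560, Pow(-392925, -1))) = Add(Mul(-56620, Rational(-1, 57871)), Mul(131560, Rational(-1, 392925))) = Add(Rational(56620, 57871), Rational(-2024, 6045)) = Rational(225136996, 349830195)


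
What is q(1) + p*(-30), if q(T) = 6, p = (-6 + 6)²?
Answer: 6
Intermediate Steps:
p = 0 (p = 0² = 0)
q(1) + p*(-30) = 6 + 0*(-30) = 6 + 0 = 6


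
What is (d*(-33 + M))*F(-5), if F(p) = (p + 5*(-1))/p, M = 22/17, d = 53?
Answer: -57134/17 ≈ -3360.8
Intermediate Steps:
M = 22/17 (M = 22*(1/17) = 22/17 ≈ 1.2941)
F(p) = (-5 + p)/p (F(p) = (p - 5)/p = (-5 + p)/p)
(d*(-33 + M))*F(-5) = (53*(-33 + 22/17))*((-5 - 5)/(-5)) = (53*(-539/17))*(-1/5*(-10)) = -28567/17*2 = -57134/17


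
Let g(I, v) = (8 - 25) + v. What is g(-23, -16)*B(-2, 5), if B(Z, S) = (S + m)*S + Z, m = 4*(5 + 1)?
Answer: -4719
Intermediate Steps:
g(I, v) = -17 + v
m = 24 (m = 4*6 = 24)
B(Z, S) = Z + S*(24 + S) (B(Z, S) = (S + 24)*S + Z = (24 + S)*S + Z = S*(24 + S) + Z = Z + S*(24 + S))
g(-23, -16)*B(-2, 5) = (-17 - 16)*(-2 + 5² + 24*5) = -33*(-2 + 25 + 120) = -33*143 = -4719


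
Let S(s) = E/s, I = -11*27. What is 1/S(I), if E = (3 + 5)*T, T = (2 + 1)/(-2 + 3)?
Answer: -99/8 ≈ -12.375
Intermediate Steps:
T = 3 (T = 3/1 = 3*1 = 3)
I = -297
E = 24 (E = (3 + 5)*3 = 8*3 = 24)
S(s) = 24/s
1/S(I) = 1/(24/(-297)) = 1/(24*(-1/297)) = 1/(-8/99) = -99/8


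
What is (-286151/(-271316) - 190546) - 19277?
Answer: -56928050917/271316 ≈ -2.0982e+5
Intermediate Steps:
(-286151/(-271316) - 190546) - 19277 = (-286151*(-1/271316) - 190546) - 19277 = (286151/271316 - 190546) - 19277 = -51697892385/271316 - 19277 = -56928050917/271316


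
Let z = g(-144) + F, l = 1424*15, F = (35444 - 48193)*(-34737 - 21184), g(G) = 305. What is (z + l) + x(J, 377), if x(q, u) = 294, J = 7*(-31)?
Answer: 712958788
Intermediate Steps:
J = -217
F = 712936829 (F = -12749*(-55921) = 712936829)
l = 21360
z = 712937134 (z = 305 + 712936829 = 712937134)
(z + l) + x(J, 377) = (712937134 + 21360) + 294 = 712958494 + 294 = 712958788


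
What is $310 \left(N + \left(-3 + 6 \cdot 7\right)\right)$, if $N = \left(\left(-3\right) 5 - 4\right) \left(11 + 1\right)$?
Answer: $-58590$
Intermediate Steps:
$N = -228$ ($N = \left(-15 - 4\right) 12 = \left(-19\right) 12 = -228$)
$310 \left(N + \left(-3 + 6 \cdot 7\right)\right) = 310 \left(-228 + \left(-3 + 6 \cdot 7\right)\right) = 310 \left(-228 + \left(-3 + 42\right)\right) = 310 \left(-228 + 39\right) = 310 \left(-189\right) = -58590$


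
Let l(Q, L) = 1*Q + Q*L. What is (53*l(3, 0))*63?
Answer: 10017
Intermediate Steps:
l(Q, L) = Q + L*Q
(53*l(3, 0))*63 = (53*(3*(1 + 0)))*63 = (53*(3*1))*63 = (53*3)*63 = 159*63 = 10017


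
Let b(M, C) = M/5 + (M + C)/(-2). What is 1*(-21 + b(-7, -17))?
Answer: -52/5 ≈ -10.400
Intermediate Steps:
b(M, C) = -3*M/10 - C/2 (b(M, C) = M*(⅕) + (C + M)*(-½) = M/5 + (-C/2 - M/2) = -3*M/10 - C/2)
1*(-21 + b(-7, -17)) = 1*(-21 + (-3/10*(-7) - ½*(-17))) = 1*(-21 + (21/10 + 17/2)) = 1*(-21 + 53/5) = 1*(-52/5) = -52/5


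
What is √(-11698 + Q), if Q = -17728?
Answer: I*√29426 ≈ 171.54*I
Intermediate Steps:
√(-11698 + Q) = √(-11698 - 17728) = √(-29426) = I*√29426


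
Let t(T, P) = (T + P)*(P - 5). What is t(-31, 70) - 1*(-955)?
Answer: 3490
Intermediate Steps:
t(T, P) = (-5 + P)*(P + T) (t(T, P) = (P + T)*(-5 + P) = (-5 + P)*(P + T))
t(-31, 70) - 1*(-955) = (70² - 5*70 - 5*(-31) + 70*(-31)) - 1*(-955) = (4900 - 350 + 155 - 2170) + 955 = 2535 + 955 = 3490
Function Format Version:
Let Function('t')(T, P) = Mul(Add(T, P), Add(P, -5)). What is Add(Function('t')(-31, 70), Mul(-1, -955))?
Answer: 3490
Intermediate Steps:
Function('t')(T, P) = Mul(Add(-5, P), Add(P, T)) (Function('t')(T, P) = Mul(Add(P, T), Add(-5, P)) = Mul(Add(-5, P), Add(P, T)))
Add(Function('t')(-31, 70), Mul(-1, -955)) = Add(Add(Pow(70, 2), Mul(-5, 70), Mul(-5, -31), Mul(70, -31)), Mul(-1, -955)) = Add(Add(4900, -350, 155, -2170), 955) = Add(2535, 955) = 3490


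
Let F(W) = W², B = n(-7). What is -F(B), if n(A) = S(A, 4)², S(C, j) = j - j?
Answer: 0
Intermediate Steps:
S(C, j) = 0
n(A) = 0 (n(A) = 0² = 0)
B = 0
-F(B) = -1*0² = -1*0 = 0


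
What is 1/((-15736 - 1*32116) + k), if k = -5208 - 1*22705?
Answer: -1/75765 ≈ -1.3199e-5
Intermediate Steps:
k = -27913 (k = -5208 - 22705 = -27913)
1/((-15736 - 1*32116) + k) = 1/((-15736 - 1*32116) - 27913) = 1/((-15736 - 32116) - 27913) = 1/(-47852 - 27913) = 1/(-75765) = -1/75765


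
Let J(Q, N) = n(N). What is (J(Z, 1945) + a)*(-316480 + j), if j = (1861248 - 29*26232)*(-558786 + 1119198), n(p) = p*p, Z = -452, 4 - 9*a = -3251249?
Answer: 7667874540542269760/3 ≈ 2.5560e+18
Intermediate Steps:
a = 1083751/3 (a = 4/9 - ⅑*(-3251249) = 4/9 + 3251249/9 = 1083751/3 ≈ 3.6125e+5)
n(p) = p²
J(Q, N) = N²
j = 616744614240 (j = (1861248 - 760728)*560412 = 1100520*560412 = 616744614240)
(J(Z, 1945) + a)*(-316480 + j) = (1945² + 1083751/3)*(-316480 + 616744614240) = (3783025 + 1083751/3)*616744297760 = (12432826/3)*616744297760 = 7667874540542269760/3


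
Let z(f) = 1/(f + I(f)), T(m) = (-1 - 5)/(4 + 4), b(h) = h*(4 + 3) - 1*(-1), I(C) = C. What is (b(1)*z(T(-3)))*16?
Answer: -256/3 ≈ -85.333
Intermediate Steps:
b(h) = 1 + 7*h (b(h) = h*7 + 1 = 7*h + 1 = 1 + 7*h)
T(m) = -¾ (T(m) = -6/8 = -6*⅛ = -¾)
z(f) = 1/(2*f) (z(f) = 1/(f + f) = 1/(2*f))
(b(1)*z(T(-3)))*16 = ((1 + 7*1)*(1/(2*(-¾))))*16 = ((1 + 7)*((½)*(-4/3)))*16 = (8*(-⅔))*16 = -16/3*16 = -256/3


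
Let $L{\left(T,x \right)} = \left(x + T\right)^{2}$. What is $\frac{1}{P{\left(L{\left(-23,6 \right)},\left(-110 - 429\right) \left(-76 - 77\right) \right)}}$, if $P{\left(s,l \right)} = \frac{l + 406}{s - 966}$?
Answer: $- \frac{677}{82873} \approx -0.0081691$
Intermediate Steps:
$L{\left(T,x \right)} = \left(T + x\right)^{2}$
$P{\left(s,l \right)} = \frac{406 + l}{-966 + s}$
$\frac{1}{P{\left(L{\left(-23,6 \right)},\left(-110 - 429\right) \left(-76 - 77\right) \right)}} = \frac{1}{\frac{1}{-966 + \left(-23 + 6\right)^{2}} \left(406 + \left(-110 - 429\right) \left(-76 - 77\right)\right)} = \frac{1}{\frac{1}{-966 + \left(-17\right)^{2}} \left(406 - -82467\right)} = \frac{1}{\frac{1}{-966 + 289} \left(406 + 82467\right)} = \frac{1}{\frac{1}{-677} \cdot 82873} = \frac{1}{\left(- \frac{1}{677}\right) 82873} = \frac{1}{- \frac{82873}{677}} = - \frac{677}{82873}$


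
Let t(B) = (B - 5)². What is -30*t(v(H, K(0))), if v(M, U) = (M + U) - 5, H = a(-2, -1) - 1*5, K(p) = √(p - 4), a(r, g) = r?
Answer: -8550 + 2040*I ≈ -8550.0 + 2040.0*I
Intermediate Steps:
K(p) = √(-4 + p)
H = -7 (H = -2 - 1*5 = -2 - 5 = -7)
v(M, U) = -5 + M + U
t(B) = (-5 + B)²
-30*t(v(H, K(0))) = -30*(-5 + (-5 - 7 + √(-4 + 0)))² = -30*(-5 + (-5 - 7 + √(-4)))² = -30*(-5 + (-5 - 7 + 2*I))² = -30*(-5 + (-12 + 2*I))² = -30*(-17 + 2*I)²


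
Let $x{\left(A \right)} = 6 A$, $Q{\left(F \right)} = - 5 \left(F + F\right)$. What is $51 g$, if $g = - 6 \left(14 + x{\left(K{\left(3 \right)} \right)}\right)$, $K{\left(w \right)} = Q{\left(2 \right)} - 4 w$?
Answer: $54468$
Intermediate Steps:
$Q{\left(F \right)} = - 10 F$ ($Q{\left(F \right)} = - 5 \cdot 2 F = - 10 F$)
$K{\left(w \right)} = -20 - 4 w$ ($K{\left(w \right)} = \left(-10\right) 2 - 4 w = -20 - 4 w$)
$g = 1068$ ($g = - 6 \left(14 + 6 \left(-20 - 12\right)\right) = - 6 \left(14 + 6 \left(-32\right)\right) = - 6 \left(14 - 192\right) = \left(-6\right) \left(-178\right) = 1068$)
$51 g = 51 \cdot 1068 = 54468$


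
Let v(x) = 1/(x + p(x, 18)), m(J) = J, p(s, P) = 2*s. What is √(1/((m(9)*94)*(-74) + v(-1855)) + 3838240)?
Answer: 5*√18634881002226000314383/348391261 ≈ 1959.1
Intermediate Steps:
v(x) = 1/(3*x) (v(x) = 1/(x + 2*x) = 1/(3*x))
√(1/((m(9)*94)*(-74) + v(-1855)) + 3838240) = √(1/((9*94)*(-74) + (⅓)/(-1855)) + 3838240) = √(1/(846*(-74) + (⅓)*(-1/1855)) + 3838240) = √(1/(-62604 - 1/5565) + 3838240) = √(1/(-348391261/5565) + 3838240) = √(-5565/348391261 + 3838240) = √(1337209273615075/348391261) = 5*√18634881002226000314383/348391261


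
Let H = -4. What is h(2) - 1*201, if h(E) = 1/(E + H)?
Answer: -403/2 ≈ -201.50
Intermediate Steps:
h(E) = 1/(-4 + E) (h(E) = 1/(E - 4) = 1/(-4 + E))
h(2) - 1*201 = 1/(-4 + 2) - 1*201 = 1/(-2) - 201 = -½ - 201 = -403/2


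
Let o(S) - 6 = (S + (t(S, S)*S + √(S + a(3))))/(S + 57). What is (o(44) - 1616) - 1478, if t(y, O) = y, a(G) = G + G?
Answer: -309908/101 + 5*√2/101 ≈ -3068.3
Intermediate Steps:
a(G) = 2*G
o(S) = 6 + (S + S² + √(6 + S))/(57 + S) (o(S) = 6 + (S + (S*S + √(S + 2*3)))/(S + 57) = 6 + (S + (S² + √(S + 6)))/(57 + S) = 6 + (S + (S² + √(6 + S)))/(57 + S) = 6 + (S + S² + √(6 + S))/(57 + S))
(o(44) - 1616) - 1478 = ((342 + 44² + √(6 + 44) + 7*44)/(57 + 44) - 1616) - 1478 = ((342 + 1936 + √50 + 308)/101 - 1616) - 1478 = ((342 + 1936 + 5*√2 + 308)/101 - 1616) - 1478 = ((2586 + 5*√2)/101 - 1616) - 1478 = ((2586/101 + 5*√2/101) - 1616) - 1478 = (-160630/101 + 5*√2/101) - 1478 = -309908/101 + 5*√2/101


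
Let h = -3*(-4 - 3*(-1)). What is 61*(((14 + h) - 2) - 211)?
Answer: -11956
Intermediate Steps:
h = 3 (h = -3*(-4 + 3) = -3*(-1) = 3)
61*(((14 + h) - 2) - 211) = 61*(((14 + 3) - 2) - 211) = 61*((17 - 2) - 211) = 61*(15 - 211) = 61*(-196) = -11956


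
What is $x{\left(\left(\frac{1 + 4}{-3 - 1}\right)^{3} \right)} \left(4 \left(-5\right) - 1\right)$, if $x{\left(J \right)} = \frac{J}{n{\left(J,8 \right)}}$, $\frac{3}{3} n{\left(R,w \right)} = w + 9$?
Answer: $\frac{2625}{1088} \approx 2.4127$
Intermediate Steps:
$n{\left(R,w \right)} = 9 + w$ ($n{\left(R,w \right)} = w + 9 = 9 + w$)
$x{\left(J \right)} = \frac{J}{17}$ ($x{\left(J \right)} = \frac{J}{9 + 8} = \frac{J}{17}$)
$x{\left(\left(\frac{1 + 4}{-3 - 1}\right)^{3} \right)} \left(4 \left(-5\right) - 1\right) = \frac{\left(\frac{1 + 4}{-3 - 1}\right)^{3}}{17} \left(4 \left(-5\right) - 1\right) = \frac{\left(\frac{5}{-4}\right)^{3}}{17} \left(-20 - 1\right) = \frac{\left(5 \left(- \frac{1}{4}\right)\right)^{3}}{17} \left(-21\right) = \frac{\left(- \frac{5}{4}\right)^{3}}{17} \left(-21\right) = \frac{1}{17} \left(- \frac{125}{64}\right) \left(-21\right) = \left(- \frac{125}{1088}\right) \left(-21\right) = \frac{2625}{1088}$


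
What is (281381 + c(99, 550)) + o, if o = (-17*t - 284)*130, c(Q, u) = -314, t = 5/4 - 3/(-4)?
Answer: 239727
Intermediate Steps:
t = 2 (t = 5*(1/4) - 3*(-1/4) = 5/4 + 3/4 = 2)
o = -41340 (o = (-17*2 - 284)*130 = (-34 - 284)*130 = -318*130 = -41340)
(281381 + c(99, 550)) + o = (281381 - 314) - 41340 = 281067 - 41340 = 239727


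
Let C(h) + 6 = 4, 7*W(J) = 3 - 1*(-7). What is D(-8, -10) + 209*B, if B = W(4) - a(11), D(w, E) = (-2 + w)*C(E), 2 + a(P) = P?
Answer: -10937/7 ≈ -1562.4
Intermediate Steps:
W(J) = 10/7 (W(J) = (3 - 1*(-7))/7 = (3 + 7)/7 = (⅐)*10 = 10/7)
a(P) = -2 + P
C(h) = -2 (C(h) = -6 + 4 = -2)
D(w, E) = 4 - 2*w (D(w, E) = (-2 + w)*(-2) = 4 - 2*w)
B = -53/7 (B = 10/7 - (-2 + 11) = 10/7 - 1*9 = 10/7 - 9 = -53/7 ≈ -7.5714)
D(-8, -10) + 209*B = (4 - 2*(-8)) + 209*(-53/7) = (4 + 16) - 11077/7 = 20 - 11077/7 = -10937/7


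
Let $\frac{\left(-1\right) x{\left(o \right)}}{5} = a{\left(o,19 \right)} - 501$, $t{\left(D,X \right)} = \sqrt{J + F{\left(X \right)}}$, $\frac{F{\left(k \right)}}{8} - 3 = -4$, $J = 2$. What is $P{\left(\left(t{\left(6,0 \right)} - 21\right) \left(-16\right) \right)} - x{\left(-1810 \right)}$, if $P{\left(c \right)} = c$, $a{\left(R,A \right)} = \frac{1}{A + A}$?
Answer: $- \frac{82417}{38} - 16 i \sqrt{6} \approx -2168.9 - 39.192 i$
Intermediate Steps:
$F{\left(k \right)} = -8$ ($F{\left(k \right)} = 24 + 8 \left(-4\right) = 24 - 32 = -8$)
$a{\left(R,A \right)} = \frac{1}{2 A}$
$t{\left(D,X \right)} = i \sqrt{6}$ ($t{\left(D,X \right)} = \sqrt{2 - 8} = \sqrt{-6} = i \sqrt{6}$)
$x{\left(o \right)} = \frac{95185}{38}$ ($x{\left(o \right)} = - 5 \left(\frac{1}{2 \cdot 19} - 501\right) = - 5 \left(\frac{1}{2} \cdot \frac{1}{19} - 501\right) = - 5 \left(\frac{1}{38} - 501\right) = \left(-5\right) \left(- \frac{19037}{38}\right) = \frac{95185}{38}$)
$P{\left(\left(t{\left(6,0 \right)} - 21\right) \left(-16\right) \right)} - x{\left(-1810 \right)} = \left(i \sqrt{6} - 21\right) \left(-16\right) - \frac{95185}{38} = \left(-21 + i \sqrt{6}\right) \left(-16\right) - \frac{95185}{38} = \left(336 - 16 i \sqrt{6}\right) - \frac{95185}{38} = - \frac{82417}{38} - 16 i \sqrt{6}$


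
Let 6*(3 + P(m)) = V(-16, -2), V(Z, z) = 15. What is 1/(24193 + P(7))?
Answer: 2/48385 ≈ 4.1335e-5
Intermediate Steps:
P(m) = -½ (P(m) = -3 + (⅙)*15 = -3 + 5/2 = -½)
1/(24193 + P(7)) = 1/(24193 - ½) = 1/(48385/2) = 2/48385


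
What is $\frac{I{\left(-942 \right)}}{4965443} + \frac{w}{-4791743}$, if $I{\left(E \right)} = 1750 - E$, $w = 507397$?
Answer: $- \frac{227868319065}{2163011521559} \approx -0.10535$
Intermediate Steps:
$\frac{I{\left(-942 \right)}}{4965443} + \frac{w}{-4791743} = \frac{1750 - -942}{4965443} + \frac{507397}{-4791743} = \left(1750 + 942\right) \frac{1}{4965443} + 507397 \left(- \frac{1}{4791743}\right) = 2692 \cdot \frac{1}{4965443} - \frac{46127}{435613} = \frac{2692}{4965443} - \frac{46127}{435613} = - \frac{227868319065}{2163011521559}$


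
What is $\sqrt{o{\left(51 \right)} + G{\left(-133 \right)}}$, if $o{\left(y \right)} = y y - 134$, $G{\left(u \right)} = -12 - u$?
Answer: $2 \sqrt{647} \approx 50.872$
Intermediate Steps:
$o{\left(y \right)} = -134 + y^{2}$ ($o{\left(y \right)} = y^{2} - 134 = -134 + y^{2}$)
$\sqrt{o{\left(51 \right)} + G{\left(-133 \right)}} = \sqrt{\left(-134 + 51^{2}\right) - -121} = \sqrt{\left(-134 + 2601\right) + \left(-12 + 133\right)} = \sqrt{2467 + 121} = \sqrt{2588} = 2 \sqrt{647}$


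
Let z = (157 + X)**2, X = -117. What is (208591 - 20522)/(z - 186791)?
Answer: -188069/185191 ≈ -1.0155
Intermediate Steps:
z = 1600 (z = (157 - 117)**2 = 40**2 = 1600)
(208591 - 20522)/(z - 186791) = (208591 - 20522)/(1600 - 186791) = 188069/(-185191) = 188069*(-1/185191) = -188069/185191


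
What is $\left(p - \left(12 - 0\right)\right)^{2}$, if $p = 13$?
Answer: $1$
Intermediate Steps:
$\left(p - \left(12 - 0\right)\right)^{2} = \left(13 - \left(12 - 0\right)\right)^{2} = \left(13 - \left(12 + 0\right)\right)^{2} = \left(13 - 12\right)^{2} = 1^{2} = 1$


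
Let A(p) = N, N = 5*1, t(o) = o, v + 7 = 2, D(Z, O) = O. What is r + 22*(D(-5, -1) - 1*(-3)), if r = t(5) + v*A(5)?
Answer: 24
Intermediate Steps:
v = -5 (v = -7 + 2 = -5)
N = 5
A(p) = 5
r = -20 (r = 5 - 5*5 = 5 - 25 = -20)
r + 22*(D(-5, -1) - 1*(-3)) = -20 + 22*(-1 - 1*(-3)) = -20 + 22*(-1 + 3) = -20 + 22*2 = -20 + 44 = 24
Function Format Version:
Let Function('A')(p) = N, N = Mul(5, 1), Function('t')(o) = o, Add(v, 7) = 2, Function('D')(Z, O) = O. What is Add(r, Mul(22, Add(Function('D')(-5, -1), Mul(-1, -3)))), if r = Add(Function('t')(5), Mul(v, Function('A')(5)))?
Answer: 24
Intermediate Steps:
v = -5 (v = Add(-7, 2) = -5)
N = 5
Function('A')(p) = 5
r = -20 (r = Add(5, Mul(-5, 5)) = Add(5, -25) = -20)
Add(r, Mul(22, Add(Function('D')(-5, -1), Mul(-1, -3)))) = Add(-20, Mul(22, Add(-1, Mul(-1, -3)))) = Add(-20, Mul(22, Add(-1, 3))) = Add(-20, Mul(22, 2)) = Add(-20, 44) = 24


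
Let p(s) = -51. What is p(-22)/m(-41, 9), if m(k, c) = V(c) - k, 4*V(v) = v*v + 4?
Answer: -68/83 ≈ -0.81928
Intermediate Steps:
V(v) = 1 + v²/4 (V(v) = (v*v + 4)/4 = (v² + 4)/4 = (4 + v²)/4 = 1 + v²/4)
m(k, c) = 1 - k + c²/4 (m(k, c) = (1 + c²/4) - k = 1 - k + c²/4)
p(-22)/m(-41, 9) = -51/(1 - 1*(-41) + (¼)*9²) = -51/(1 + 41 + (¼)*81) = -51/(1 + 41 + 81/4) = -51/249/4 = -51*4/249 = -68/83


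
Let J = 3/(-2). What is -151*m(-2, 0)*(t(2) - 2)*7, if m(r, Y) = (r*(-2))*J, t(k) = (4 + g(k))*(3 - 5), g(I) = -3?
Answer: -25368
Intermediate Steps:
J = -3/2 (J = 3*(-1/2) = -3/2 ≈ -1.5000)
t(k) = -2 (t(k) = (4 - 3)*(3 - 5) = 1*(-2) = -2)
m(r, Y) = 3*r (m(r, Y) = (r*(-2))*(-3/2) = -2*r*(-3/2) = 3*r)
-151*m(-2, 0)*(t(2) - 2)*7 = -151*(3*(-2))*(-2 - 2)*7 = -151*(-6*(-4))*7 = -3624*7 = -151*168 = -25368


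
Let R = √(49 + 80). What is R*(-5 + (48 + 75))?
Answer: 118*√129 ≈ 1340.2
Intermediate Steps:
R = √129 ≈ 11.358
R*(-5 + (48 + 75)) = √129*(-5 + (48 + 75)) = √129*(-5 + 123) = √129*118 = 118*√129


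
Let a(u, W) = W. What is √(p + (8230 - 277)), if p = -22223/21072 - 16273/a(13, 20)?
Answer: √4952517924585/26340 ≈ 84.488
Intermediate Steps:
p = -85837279/105360 (p = -22223/21072 - 16273/20 = -85837279/105360 ≈ -814.71)
√(p + (8230 - 277)) = √(-85837279/105360 + (8230 - 277)) = √(-85837279/105360 + 7953) = √(752090801/105360) = √4952517924585/26340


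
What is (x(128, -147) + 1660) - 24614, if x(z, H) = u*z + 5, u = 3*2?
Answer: -22181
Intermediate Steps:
u = 6
x(z, H) = 5 + 6*z (x(z, H) = 6*z + 5 = 5 + 6*z)
(x(128, -147) + 1660) - 24614 = ((5 + 6*128) + 1660) - 24614 = ((5 + 768) + 1660) - 24614 = (773 + 1660) - 24614 = 2433 - 24614 = -22181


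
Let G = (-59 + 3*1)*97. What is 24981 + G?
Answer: 19549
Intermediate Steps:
G = -5432 (G = (-59 + 3)*97 = -56*97 = -5432)
24981 + G = 24981 - 5432 = 19549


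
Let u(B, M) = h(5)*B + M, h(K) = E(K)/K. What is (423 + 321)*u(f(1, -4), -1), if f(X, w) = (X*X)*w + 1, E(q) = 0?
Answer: -744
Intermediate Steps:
h(K) = 0 (h(K) = 0/K = 0)
f(X, w) = 1 + w*X**2 (f(X, w) = X**2*w + 1 = w*X**2 + 1 = 1 + w*X**2)
u(B, M) = M (u(B, M) = 0*B + M = 0 + M = M)
(423 + 321)*u(f(1, -4), -1) = (423 + 321)*(-1) = 744*(-1) = -744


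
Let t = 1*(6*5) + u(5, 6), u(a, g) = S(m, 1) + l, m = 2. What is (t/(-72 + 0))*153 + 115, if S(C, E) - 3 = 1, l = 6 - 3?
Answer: 291/8 ≈ 36.375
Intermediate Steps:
l = 3
S(C, E) = 4 (S(C, E) = 3 + 1 = 4)
u(a, g) = 7 (u(a, g) = 4 + 3 = 7)
t = 37 (t = 1*(6*5) + 7 = 1*30 + 7 = 30 + 7 = 37)
(t/(-72 + 0))*153 + 115 = (37/(-72 + 0))*153 + 115 = (37/(-72))*153 + 115 = (37*(-1/72))*153 + 115 = -37/72*153 + 115 = -629/8 + 115 = 291/8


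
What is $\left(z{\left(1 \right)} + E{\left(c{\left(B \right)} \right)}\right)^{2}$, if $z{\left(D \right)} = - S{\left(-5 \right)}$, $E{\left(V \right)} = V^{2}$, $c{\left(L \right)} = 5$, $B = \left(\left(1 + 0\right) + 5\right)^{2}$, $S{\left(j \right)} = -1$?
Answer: $676$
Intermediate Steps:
$B = 36$ ($B = \left(1 + 5\right)^{2} = 6^{2} = 36$)
$z{\left(D \right)} = 1$ ($z{\left(D \right)} = \left(-1\right) \left(-1\right) = 1$)
$\left(z{\left(1 \right)} + E{\left(c{\left(B \right)} \right)}\right)^{2} = \left(1 + 5^{2}\right)^{2} = \left(1 + 25\right)^{2} = 26^{2} = 676$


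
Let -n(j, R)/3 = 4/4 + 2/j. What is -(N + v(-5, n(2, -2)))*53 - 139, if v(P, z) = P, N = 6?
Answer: -192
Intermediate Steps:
n(j, R) = -3 - 6/j (n(j, R) = -3*(4/4 + 2/j) = -3*(4*(¼) + 2/j) = -3*(1 + 2/j) = -3 - 6/j)
-(N + v(-5, n(2, -2)))*53 - 139 = -(6 - 5)*53 - 139 = -1*1*53 - 139 = -1*53 - 139 = -53 - 139 = -192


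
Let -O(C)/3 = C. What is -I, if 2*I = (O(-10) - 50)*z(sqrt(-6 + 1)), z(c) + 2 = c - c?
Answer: -20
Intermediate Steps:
O(C) = -3*C
z(c) = -2 (z(c) = -2 + (c - c) = -2 + 0 = -2)
I = 20 (I = ((-3*(-10) - 50)*(-2))/2 = ((30 - 50)*(-2))/2 = (-20*(-2))/2 = (1/2)*40 = 20)
-I = -1*20 = -20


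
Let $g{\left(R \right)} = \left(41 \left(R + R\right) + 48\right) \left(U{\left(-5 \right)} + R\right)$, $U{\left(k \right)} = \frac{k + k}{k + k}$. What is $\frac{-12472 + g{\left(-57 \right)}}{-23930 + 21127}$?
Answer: $- \frac{246584}{2803} \approx -87.971$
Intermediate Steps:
$U{\left(k \right)} = 1$ ($U{\left(k \right)} = \frac{2 k}{2 k} = 2 k \frac{1}{2 k} = 1$)
$g{\left(R \right)} = \left(1 + R\right) \left(48 + 82 R\right)$ ($g{\left(R \right)} = \left(41 \left(R + R\right) + 48\right) \left(1 + R\right) = \left(41 \cdot 2 R + 48\right) \left(1 + R\right) = \left(82 R + 48\right) \left(1 + R\right) = \left(48 + 82 R\right) \left(1 + R\right) = \left(1 + R\right) \left(48 + 82 R\right)$)
$\frac{-12472 + g{\left(-57 \right)}}{-23930 + 21127} = \frac{-12472 + \left(48 + 82 \left(-57\right)^{2} + 130 \left(-57\right)\right)}{-23930 + 21127} = \frac{-12472 + \left(48 + 82 \cdot 3249 - 7410\right)}{-2803} = \left(-12472 + \left(48 + 266418 - 7410\right)\right) \left(- \frac{1}{2803}\right) = \left(-12472 + 259056\right) \left(- \frac{1}{2803}\right) = 246584 \left(- \frac{1}{2803}\right) = - \frac{246584}{2803}$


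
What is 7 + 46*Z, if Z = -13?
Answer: -591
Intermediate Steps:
7 + 46*Z = 7 + 46*(-13) = 7 - 598 = -591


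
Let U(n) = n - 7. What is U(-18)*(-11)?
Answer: 275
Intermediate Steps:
U(n) = -7 + n
U(-18)*(-11) = (-7 - 18)*(-11) = -25*(-11) = 275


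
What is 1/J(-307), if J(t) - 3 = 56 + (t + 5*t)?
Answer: -1/1783 ≈ -0.00056085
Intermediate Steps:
J(t) = 59 + 6*t (J(t) = 3 + (56 + (t + 5*t)) = 3 + (56 + 6*t) = 59 + 6*t)
1/J(-307) = 1/(59 + 6*(-307)) = 1/(59 - 1842) = 1/(-1783) = -1/1783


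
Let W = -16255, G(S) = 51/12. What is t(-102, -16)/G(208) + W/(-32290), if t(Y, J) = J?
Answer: -358045/109786 ≈ -3.2613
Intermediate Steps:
G(S) = 17/4 (G(S) = 51*(1/12) = 17/4)
t(-102, -16)/G(208) + W/(-32290) = -16/17/4 - 16255/(-32290) = -16*4/17 - 16255*(-1/32290) = -64/17 + 3251/6458 = -358045/109786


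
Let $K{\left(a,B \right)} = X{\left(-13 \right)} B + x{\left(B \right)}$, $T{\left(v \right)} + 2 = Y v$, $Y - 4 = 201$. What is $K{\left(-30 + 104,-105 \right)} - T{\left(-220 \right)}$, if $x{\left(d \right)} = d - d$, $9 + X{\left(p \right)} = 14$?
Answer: $44577$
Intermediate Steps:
$X{\left(p \right)} = 5$ ($X{\left(p \right)} = -9 + 14 = 5$)
$x{\left(d \right)} = 0$
$Y = 205$ ($Y = 4 + 201 = 205$)
$T{\left(v \right)} = -2 + 205 v$
$K{\left(a,B \right)} = 5 B$ ($K{\left(a,B \right)} = 5 B + 0 = 5 B$)
$K{\left(-30 + 104,-105 \right)} - T{\left(-220 \right)} = 5 \left(-105\right) - \left(-2 + 205 \left(-220\right)\right) = -525 - \left(-2 - 45100\right) = -525 - -45102 = -525 + 45102 = 44577$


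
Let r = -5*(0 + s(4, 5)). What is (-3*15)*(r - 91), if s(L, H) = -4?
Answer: 3195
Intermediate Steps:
r = 20 (r = -5*(0 - 4) = -5*(-4) = 20)
(-3*15)*(r - 91) = (-3*15)*(20 - 91) = -45*(-71) = 3195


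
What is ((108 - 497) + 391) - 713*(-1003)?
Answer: 715141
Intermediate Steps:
((108 - 497) + 391) - 713*(-1003) = (-389 + 391) + 715139 = 2 + 715139 = 715141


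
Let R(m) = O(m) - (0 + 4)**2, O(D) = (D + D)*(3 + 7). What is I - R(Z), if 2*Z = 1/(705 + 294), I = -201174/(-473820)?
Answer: 1294962251/78891030 ≈ 16.415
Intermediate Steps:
O(D) = 20*D (O(D) = (2*D)*10 = 20*D)
I = 33529/78970 (I = -201174*(-1/473820) = 33529/78970 ≈ 0.42458)
Z = 1/1998 (Z = 1/(2*(705 + 294)) = (1/2)/999 = (1/2)*(1/999) = 1/1998 ≈ 0.00050050)
R(m) = -16 + 20*m (R(m) = 20*m - (0 + 4)**2 = 20*m - 1*4**2 = 20*m - 1*16 = 20*m - 16 = -16 + 20*m)
I - R(Z) = 33529/78970 - (-16 + 20*(1/1998)) = 33529/78970 - (-16 + 10/999) = 33529/78970 - 1*(-15974/999) = 33529/78970 + 15974/999 = 1294962251/78891030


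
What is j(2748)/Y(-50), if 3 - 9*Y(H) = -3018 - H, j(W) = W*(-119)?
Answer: -2943108/2971 ≈ -990.61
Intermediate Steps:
j(W) = -119*W
Y(H) = 1007/3 + H/9 (Y(H) = ⅓ - (-3018 - H)/9 = ⅓ + (1006/3 + H/9) = 1007/3 + H/9)
j(2748)/Y(-50) = (-119*2748)/(1007/3 + (⅑)*(-50)) = -327012/(1007/3 - 50/9) = -327012/2971/9 = -327012*9/2971 = -2943108/2971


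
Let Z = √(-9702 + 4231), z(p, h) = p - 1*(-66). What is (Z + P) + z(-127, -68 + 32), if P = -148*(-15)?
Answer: 2159 + I*√5471 ≈ 2159.0 + 73.966*I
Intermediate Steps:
P = 2220
z(p, h) = 66 + p (z(p, h) = p + 66 = 66 + p)
Z = I*√5471 (Z = √(-5471) = I*√5471 ≈ 73.966*I)
(Z + P) + z(-127, -68 + 32) = (I*√5471 + 2220) + (66 - 127) = (2220 + I*√5471) - 61 = 2159 + I*√5471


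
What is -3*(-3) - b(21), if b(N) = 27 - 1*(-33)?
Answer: -51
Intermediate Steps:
b(N) = 60 (b(N) = 27 + 33 = 60)
-3*(-3) - b(21) = -3*(-3) - 1*60 = 9 - 60 = -51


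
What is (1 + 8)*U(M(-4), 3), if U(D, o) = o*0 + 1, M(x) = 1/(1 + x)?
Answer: 9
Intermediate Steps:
U(D, o) = 1 (U(D, o) = 0 + 1 = 1)
(1 + 8)*U(M(-4), 3) = (1 + 8)*1 = 9*1 = 9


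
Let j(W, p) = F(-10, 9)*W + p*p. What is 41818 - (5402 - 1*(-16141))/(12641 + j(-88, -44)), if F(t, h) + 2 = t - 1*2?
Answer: 661079219/15809 ≈ 41817.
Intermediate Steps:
F(t, h) = -4 + t (F(t, h) = -2 + (t - 1*2) = -2 + (t - 2) = -2 + (-2 + t) = -4 + t)
j(W, p) = p² - 14*W (j(W, p) = (-4 - 10)*W + p*p = -14*W + p² = p² - 14*W)
41818 - (5402 - 1*(-16141))/(12641 + j(-88, -44)) = 41818 - (5402 - 1*(-16141))/(12641 + ((-44)² - 14*(-88))) = 41818 - (5402 + 16141)/(12641 + (1936 + 1232)) = 41818 - 21543/(12641 + 3168) = 41818 - 21543/15809 = 661079219/15809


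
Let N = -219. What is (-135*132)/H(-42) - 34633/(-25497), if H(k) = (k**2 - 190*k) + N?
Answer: -8298481/16190595 ≈ -0.51255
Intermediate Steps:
H(k) = -219 + k**2 - 190*k (H(k) = (k**2 - 190*k) - 219 = -219 + k**2 - 190*k)
(-135*132)/H(-42) - 34633/(-25497) = (-135*132)/(-219 + (-42)**2 - 190*(-42)) - 34633/(-25497) = -17820/(-219 + 1764 + 7980) - 34633*(-1/25497) = -17820/9525 + 34633/25497 = -17820*1/9525 + 34633/25497 = -1188/635 + 34633/25497 = -8298481/16190595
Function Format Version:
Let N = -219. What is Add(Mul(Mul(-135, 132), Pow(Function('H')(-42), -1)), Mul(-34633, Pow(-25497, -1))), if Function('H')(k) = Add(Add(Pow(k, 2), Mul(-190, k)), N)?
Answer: Rational(-8298481, 16190595) ≈ -0.51255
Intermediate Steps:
Function('H')(k) = Add(-219, Pow(k, 2), Mul(-190, k)) (Function('H')(k) = Add(Add(Pow(k, 2), Mul(-190, k)), -219) = Add(-219, Pow(k, 2), Mul(-190, k)))
Add(Mul(Mul(-135, 132), Pow(Function('H')(-42), -1)), Mul(-34633, Pow(-25497, -1))) = Add(Mul(Mul(-135, 132), Pow(Add(-219, Pow(-42, 2), Mul(-190, -42)), -1)), Mul(-34633, Pow(-25497, -1))) = Add(Mul(-17820, Pow(Add(-219, 1764, 7980), -1)), Mul(-34633, Rational(-1, 25497))) = Add(Mul(-17820, Pow(9525, -1)), Rational(34633, 25497)) = Add(Mul(-17820, Rational(1, 9525)), Rational(34633, 25497)) = Add(Rational(-1188, 635), Rational(34633, 25497)) = Rational(-8298481, 16190595)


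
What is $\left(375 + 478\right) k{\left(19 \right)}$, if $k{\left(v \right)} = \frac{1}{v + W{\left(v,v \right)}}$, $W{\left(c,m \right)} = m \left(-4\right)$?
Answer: $- \frac{853}{57} \approx -14.965$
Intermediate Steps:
$W{\left(c,m \right)} = - 4 m$
$k{\left(v \right)} = - \frac{1}{3 v}$ ($k{\left(v \right)} = \frac{1}{v - 4 v} = \frac{1}{\left(-3\right) v} = - \frac{1}{3 v}$)
$\left(375 + 478\right) k{\left(19 \right)} = \left(375 + 478\right) \left(- \frac{1}{3 \cdot 19}\right) = 853 \left(\left(- \frac{1}{3}\right) \frac{1}{19}\right) = 853 \left(- \frac{1}{57}\right) = - \frac{853}{57}$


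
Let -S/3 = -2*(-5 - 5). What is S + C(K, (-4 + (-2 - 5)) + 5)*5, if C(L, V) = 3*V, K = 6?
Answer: -150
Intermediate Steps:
S = -60 (S = -(-6)*(-5 - 5) = -(-6)*(-10) = -3*20 = -60)
S + C(K, (-4 + (-2 - 5)) + 5)*5 = -60 + (3*((-4 + (-2 - 5)) + 5))*5 = -60 + (3*((-4 - 7) + 5))*5 = -60 + (3*(-11 + 5))*5 = -60 + (3*(-6))*5 = -60 - 18*5 = -60 - 90 = -150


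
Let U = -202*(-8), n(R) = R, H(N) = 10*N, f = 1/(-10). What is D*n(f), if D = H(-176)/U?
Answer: 11/101 ≈ 0.10891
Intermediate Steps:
f = -⅒ ≈ -0.10000
U = 1616
D = -110/101 (D = (10*(-176))/1616 = -1760*1/1616 = -110/101 ≈ -1.0891)
D*n(f) = -110/101*(-⅒) = 11/101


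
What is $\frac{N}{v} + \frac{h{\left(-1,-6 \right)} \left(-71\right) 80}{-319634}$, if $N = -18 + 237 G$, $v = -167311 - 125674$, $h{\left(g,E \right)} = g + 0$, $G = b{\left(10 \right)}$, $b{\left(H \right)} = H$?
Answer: $- \frac{172566712}{6689140535} \approx -0.025798$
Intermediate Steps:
$G = 10$
$h{\left(g,E \right)} = g$
$v = -292985$ ($v = -167311 - 125674 = -292985$)
$N = 2352$ ($N = -18 + 237 \cdot 10 = -18 + 2370 = 2352$)
$\frac{N}{v} + \frac{h{\left(-1,-6 \right)} \left(-71\right) 80}{-319634} = \frac{2352}{-292985} + \frac{\left(-1\right) \left(-71\right) 80}{-319634} = 2352 \left(- \frac{1}{292985}\right) + 71 \cdot 80 \left(- \frac{1}{319634}\right) = - \frac{336}{41855} + 5680 \left(- \frac{1}{319634}\right) = - \frac{336}{41855} - \frac{2840}{159817} = - \frac{172566712}{6689140535}$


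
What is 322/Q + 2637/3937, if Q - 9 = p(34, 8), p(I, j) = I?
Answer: 1381105/169291 ≈ 8.1582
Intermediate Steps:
Q = 43 (Q = 9 + 34 = 43)
322/Q + 2637/3937 = 322/43 + 2637/3937 = 1381105/169291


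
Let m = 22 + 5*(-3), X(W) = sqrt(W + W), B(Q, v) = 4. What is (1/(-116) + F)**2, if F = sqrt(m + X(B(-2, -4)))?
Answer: (-1 + 116*sqrt(7 + 2*sqrt(2)))**2/13456 ≈ 9.7744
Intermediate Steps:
X(W) = sqrt(2)*sqrt(W) (X(W) = sqrt(2*W) = sqrt(2)*sqrt(W))
m = 7 (m = 22 - 15 = 7)
F = sqrt(7 + 2*sqrt(2)) (F = sqrt(7 + sqrt(2)*sqrt(4)) = sqrt(7 + sqrt(2)*2) = sqrt(7 + 2*sqrt(2)) ≈ 3.1350)
(1/(-116) + F)**2 = (1/(-116) + sqrt(7 + 2*sqrt(2)))**2 = (-1/116 + sqrt(7 + 2*sqrt(2)))**2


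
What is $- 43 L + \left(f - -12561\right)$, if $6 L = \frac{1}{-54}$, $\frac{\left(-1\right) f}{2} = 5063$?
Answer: $\frac{788983}{324} \approx 2435.1$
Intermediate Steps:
$f = -10126$ ($f = \left(-2\right) 5063 = -10126$)
$L = - \frac{1}{324}$ ($L = \frac{1}{6 \left(-54\right)} = \frac{1}{6} \left(- \frac{1}{54}\right) = - \frac{1}{324} \approx -0.0030864$)
$- 43 L + \left(f - -12561\right) = \left(-43\right) \left(- \frac{1}{324}\right) - -2435 = \frac{43}{324} + \left(-10126 + 12561\right) = \frac{43}{324} + 2435 = \frac{788983}{324}$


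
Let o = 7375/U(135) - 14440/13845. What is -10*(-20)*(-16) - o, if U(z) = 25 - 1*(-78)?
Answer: -932786311/285207 ≈ -3270.6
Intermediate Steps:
U(z) = 103 (U(z) = 25 + 78 = 103)
o = 20123911/285207 (o = 7375/103 - 14440/13845 = 7375*(1/103) - 14440*1/13845 = 7375/103 - 2888/2769 = 20123911/285207 ≈ 70.559)
-10*(-20)*(-16) - o = -10*(-20)*(-16) - 1*20123911/285207 = 200*(-16) - 20123911/285207 = -3200 - 20123911/285207 = -932786311/285207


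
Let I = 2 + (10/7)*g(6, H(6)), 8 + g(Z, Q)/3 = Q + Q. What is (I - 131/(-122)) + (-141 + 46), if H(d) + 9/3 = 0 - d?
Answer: -173665/854 ≈ -203.35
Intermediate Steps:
H(d) = -3 - d (H(d) = -3 + (0 - d) = -3 - d)
g(Z, Q) = -24 + 6*Q (g(Z, Q) = -24 + 3*(Q + Q) = -24 + 3*(2*Q) = -24 + 6*Q)
I = -766/7 (I = 2 + (10/7)*(-24 + 6*(-3 - 1*6)) = 2 + (10*(⅐))*(-24 + 6*(-3 - 6)) = 2 + 10*(-24 + 6*(-9))/7 = 2 + 10*(-24 - 54)/7 = 2 + (10/7)*(-78) = 2 - 780/7 = -766/7 ≈ -109.43)
(I - 131/(-122)) + (-141 + 46) = (-766/7 - 131/(-122)) + (-141 + 46) = (-766/7 - 131*(-1/122)) - 95 = (-766/7 + 131/122) - 95 = -92535/854 - 95 = -173665/854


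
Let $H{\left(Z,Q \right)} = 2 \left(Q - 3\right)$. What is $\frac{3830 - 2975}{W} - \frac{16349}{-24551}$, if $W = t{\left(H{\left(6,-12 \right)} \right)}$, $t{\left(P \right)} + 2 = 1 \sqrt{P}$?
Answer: $\frac{- 20958407 i + 16349 \sqrt{30}}{24551 \left(\sqrt{30} + 2 i\right)} \approx -49.628 - 137.74 i$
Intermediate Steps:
$H{\left(Z,Q \right)} = -6 + 2 Q$ ($H{\left(Z,Q \right)} = 2 \left(-3 + Q\right) = -6 + 2 Q$)
$t{\left(P \right)} = -2 + \sqrt{P}$ ($t{\left(P \right)} = -2 + 1 \sqrt{P} = -2 + \sqrt{P}$)
$W = -2 + i \sqrt{30}$ ($W = -2 + \sqrt{-6 + 2 \left(-12\right)} = -2 + \sqrt{-6 - 24} = -2 + \sqrt{-30} = -2 + i \sqrt{30} \approx -2.0 + 5.4772 i$)
$\frac{3830 - 2975}{W} - \frac{16349}{-24551} = \frac{3830 - 2975}{-2 + i \sqrt{30}} - \frac{16349}{-24551} = \frac{855}{-2 + i \sqrt{30}} - - \frac{16349}{24551} = \frac{855}{-2 + i \sqrt{30}} + \frac{16349}{24551} = \frac{16349}{24551} + \frac{855}{-2 + i \sqrt{30}}$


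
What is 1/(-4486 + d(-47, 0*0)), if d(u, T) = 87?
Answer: -1/4399 ≈ -0.00022732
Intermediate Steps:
1/(-4486 + d(-47, 0*0)) = 1/(-4486 + 87) = 1/(-4399) = -1/4399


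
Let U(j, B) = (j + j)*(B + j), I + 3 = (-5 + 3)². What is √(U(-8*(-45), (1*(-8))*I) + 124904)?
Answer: 2*√94586 ≈ 615.10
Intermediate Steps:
I = 1 (I = -3 + (-5 + 3)² = -3 + (-2)² = -3 + 4 = 1)
U(j, B) = 2*j*(B + j) (U(j, B) = (2*j)*(B + j) = 2*j*(B + j))
√(U(-8*(-45), (1*(-8))*I) + 124904) = √(2*(-8*(-45))*((1*(-8))*1 - 8*(-45)) + 124904) = √(2*360*(-8*1 + 360) + 124904) = √(2*360*(-8 + 360) + 124904) = √(2*360*352 + 124904) = √(253440 + 124904) = √378344 = 2*√94586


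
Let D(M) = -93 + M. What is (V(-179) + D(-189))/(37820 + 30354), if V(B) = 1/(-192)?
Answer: -54145/13089408 ≈ -0.0041365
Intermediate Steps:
V(B) = -1/192
(V(-179) + D(-189))/(37820 + 30354) = (-1/192 + (-93 - 189))/(37820 + 30354) = (-1/192 - 282)/68174 = -54145/192*1/68174 = -54145/13089408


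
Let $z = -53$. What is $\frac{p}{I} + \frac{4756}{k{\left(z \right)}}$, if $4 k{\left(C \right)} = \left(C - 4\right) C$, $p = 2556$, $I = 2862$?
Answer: $\frac{21722}{3021} \approx 7.1903$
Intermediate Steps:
$k{\left(C \right)} = \frac{C \left(-4 + C\right)}{4}$ ($k{\left(C \right)} = \frac{\left(C - 4\right) C}{4} = \frac{\left(-4 + C\right) C}{4} = \frac{C \left(-4 + C\right)}{4}$)
$\frac{p}{I} + \frac{4756}{k{\left(z \right)}} = \frac{2556}{2862} + \frac{4756}{\frac{1}{4} \left(-53\right) \left(-4 - 53\right)} = 2556 \cdot \frac{1}{2862} + \frac{4756}{\frac{1}{4} \left(-53\right) \left(-57\right)} = \frac{142}{159} + \frac{4756}{\frac{3021}{4}} = \frac{142}{159} + 4756 \cdot \frac{4}{3021} = \frac{142}{159} + \frac{19024}{3021} = \frac{21722}{3021}$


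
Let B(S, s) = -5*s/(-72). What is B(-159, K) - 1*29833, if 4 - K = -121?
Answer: -2147351/72 ≈ -29824.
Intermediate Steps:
K = 125 (K = 4 - 1*(-121) = 4 + 121 = 125)
B(S, s) = 5*s/72 (B(S, s) = -5*s*(-1/72) = 5*s/72)
B(-159, K) - 1*29833 = (5/72)*125 - 1*29833 = 625/72 - 29833 = -2147351/72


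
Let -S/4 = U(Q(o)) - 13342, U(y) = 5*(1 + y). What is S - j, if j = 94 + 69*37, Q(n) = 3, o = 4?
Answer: 50641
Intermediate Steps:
U(y) = 5 + 5*y
S = 53288 (S = -4*((5 + 5*3) - 13342) = -4*((5 + 15) - 13342) = -4*(20 - 13342) = -4*(-13322) = 53288)
j = 2647 (j = 94 + 2553 = 2647)
S - j = 53288 - 1*2647 = 53288 - 2647 = 50641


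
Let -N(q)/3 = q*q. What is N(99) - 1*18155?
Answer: -47558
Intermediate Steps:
N(q) = -3*q**2 (N(q) = -3*q*q = -3*q**2)
N(99) - 1*18155 = -3*99**2 - 1*18155 = -3*9801 - 18155 = -29403 - 18155 = -47558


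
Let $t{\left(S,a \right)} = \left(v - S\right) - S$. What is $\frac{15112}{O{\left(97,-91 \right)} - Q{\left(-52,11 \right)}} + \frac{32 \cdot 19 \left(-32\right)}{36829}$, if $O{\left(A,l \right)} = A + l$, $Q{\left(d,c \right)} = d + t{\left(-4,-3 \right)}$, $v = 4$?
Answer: $\frac{277832436}{847067} \approx 327.99$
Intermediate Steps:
$t{\left(S,a \right)} = 4 - 2 S$ ($t{\left(S,a \right)} = \left(4 - S\right) - S = 4 - 2 S$)
$Q{\left(d,c \right)} = 12 + d$ ($Q{\left(d,c \right)} = d + \left(4 - -8\right) = d + \left(4 + 8\right) = d + 12 = 12 + d$)
$\frac{15112}{O{\left(97,-91 \right)} - Q{\left(-52,11 \right)}} + \frac{32 \cdot 19 \left(-32\right)}{36829} = \frac{15112}{\left(97 - 91\right) - \left(12 - 52\right)} + \frac{32 \cdot 19 \left(-32\right)}{36829} = \frac{15112}{6 - -40} + 608 \left(-32\right) \frac{1}{36829} = \frac{15112}{6 + 40} - \frac{19456}{36829} = \frac{15112}{46} - \frac{19456}{36829} = 15112 \cdot \frac{1}{46} - \frac{19456}{36829} = \frac{7556}{23} - \frac{19456}{36829} = \frac{277832436}{847067}$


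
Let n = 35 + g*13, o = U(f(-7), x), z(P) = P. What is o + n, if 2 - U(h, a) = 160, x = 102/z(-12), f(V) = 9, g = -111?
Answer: -1566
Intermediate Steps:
x = -17/2 (x = 102/(-12) = 102*(-1/12) = -17/2 ≈ -8.5000)
U(h, a) = -158 (U(h, a) = 2 - 1*160 = 2 - 160 = -158)
o = -158
n = -1408 (n = 35 - 111*13 = 35 - 1443 = -1408)
o + n = -158 - 1408 = -1566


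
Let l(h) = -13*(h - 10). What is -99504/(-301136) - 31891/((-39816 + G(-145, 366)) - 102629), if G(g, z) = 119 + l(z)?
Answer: 1514127437/2765821234 ≈ 0.54744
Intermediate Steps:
l(h) = 130 - 13*h (l(h) = -13*(-10 + h) = 130 - 13*h)
G(g, z) = 249 - 13*z (G(g, z) = 119 + (130 - 13*z) = 249 - 13*z)
-99504/(-301136) - 31891/((-39816 + G(-145, 366)) - 102629) = -99504/(-301136) - 31891/((-39816 + (249 - 13*366)) - 102629) = -99504*(-1/301136) - 31891/((-39816 + (249 - 4758)) - 102629) = 6219/18821 - 31891/((-39816 - 4509) - 102629) = 6219/18821 - 31891/(-44325 - 102629) = 6219/18821 - 31891/(-146954) = 6219/18821 - 31891*(-1/146954) = 6219/18821 + 31891/146954 = 1514127437/2765821234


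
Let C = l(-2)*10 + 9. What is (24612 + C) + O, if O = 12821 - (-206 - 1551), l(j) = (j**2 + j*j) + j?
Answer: 39259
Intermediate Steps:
l(j) = j + 2*j**2 (l(j) = (j**2 + j**2) + j = 2*j**2 + j = j + 2*j**2)
C = 69 (C = -2*(1 + 2*(-2))*10 + 9 = -2*(1 - 4)*10 + 9 = -2*(-3)*10 + 9 = 6*10 + 9 = 60 + 9 = 69)
O = 14578 (O = 12821 - 1*(-1757) = 12821 + 1757 = 14578)
(24612 + C) + O = (24612 + 69) + 14578 = 24681 + 14578 = 39259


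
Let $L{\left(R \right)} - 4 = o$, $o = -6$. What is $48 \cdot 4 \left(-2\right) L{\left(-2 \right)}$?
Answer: $768$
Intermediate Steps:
$L{\left(R \right)} = -2$ ($L{\left(R \right)} = 4 - 6 = -2$)
$48 \cdot 4 \left(-2\right) L{\left(-2 \right)} = 48 \cdot 4 \left(-2\right) \left(-2\right) = 48 \left(-8\right) \left(-2\right) = \left(-384\right) \left(-2\right) = 768$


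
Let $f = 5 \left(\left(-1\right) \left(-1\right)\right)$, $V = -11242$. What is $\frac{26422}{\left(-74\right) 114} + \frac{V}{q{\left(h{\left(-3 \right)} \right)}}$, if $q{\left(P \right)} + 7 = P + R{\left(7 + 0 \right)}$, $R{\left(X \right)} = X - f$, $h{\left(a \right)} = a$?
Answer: $\frac{11828267}{8436} \approx 1402.1$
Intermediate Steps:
$f = 5$ ($f = 5 \cdot 1 = 5$)
$R{\left(X \right)} = -5 + X$ ($R{\left(X \right)} = X - 5 = -5 + X$)
$q{\left(P \right)} = -5 + P$ ($q{\left(P \right)} = -7 + \left(P + \left(-5 + \left(7 + 0\right)\right)\right) = -7 + \left(P + \left(-5 + 7\right)\right) = -7 + \left(P + 2\right) = -7 + \left(2 + P\right) = -5 + P$)
$\frac{26422}{\left(-74\right) 114} + \frac{V}{q{\left(h{\left(-3 \right)} \right)}} = \frac{26422}{\left(-74\right) 114} - \frac{11242}{-5 - 3} = \frac{26422}{-8436} - \frac{11242}{-8} = 26422 \left(- \frac{1}{8436}\right) - - \frac{5621}{4} = - \frac{13211}{4218} + \frac{5621}{4} = \frac{11828267}{8436}$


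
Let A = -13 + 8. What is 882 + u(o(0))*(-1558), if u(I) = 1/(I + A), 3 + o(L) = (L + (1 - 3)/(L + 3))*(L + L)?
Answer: 4307/4 ≈ 1076.8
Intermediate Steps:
A = -5
o(L) = -3 + 2*L*(L - 2/(3 + L)) (o(L) = -3 + (L + (1 - 3)/(L + 3))*(L + L) = -3 + (L - 2/(3 + L))*(2*L) = -3 + 2*L*(L - 2/(3 + L)))
u(I) = 1/(-5 + I) (u(I) = 1/(I - 5) = 1/(-5 + I))
882 + u(o(0))*(-1558) = 882 - 1558/(-5 + (-9 - 7*0 + 2*0**3 + 6*0**2)/(3 + 0)) = 882 - 1558/(-5 + (-9 + 0 + 2*0 + 6*0)/3) = 882 - 1558/(-5 + (-9 + 0 + 0 + 0)/3) = 882 - 1558/(-5 + (1/3)*(-9)) = 882 - 1558/(-5 - 3) = 882 - 1558/(-8) = 882 - 1/8*(-1558) = 882 + 779/4 = 4307/4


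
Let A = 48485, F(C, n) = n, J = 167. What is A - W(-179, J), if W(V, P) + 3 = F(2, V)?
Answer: 48667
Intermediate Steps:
W(V, P) = -3 + V
A - W(-179, J) = 48485 - (-3 - 179) = 48485 - 1*(-182) = 48485 + 182 = 48667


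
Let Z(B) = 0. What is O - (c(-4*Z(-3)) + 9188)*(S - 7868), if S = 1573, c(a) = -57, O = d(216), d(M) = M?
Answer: 57479861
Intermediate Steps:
O = 216
O - (c(-4*Z(-3)) + 9188)*(S - 7868) = 216 - (-57 + 9188)*(1573 - 7868) = 216 - 9131*(-6295) = 216 - 1*(-57479645) = 216 + 57479645 = 57479861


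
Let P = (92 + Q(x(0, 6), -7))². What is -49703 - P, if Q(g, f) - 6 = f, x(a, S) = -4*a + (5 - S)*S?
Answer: -57984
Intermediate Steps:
x(a, S) = -4*a + S*(5 - S)
Q(g, f) = 6 + f
P = 8281 (P = (92 + (6 - 7))² = (92 - 1)² = 91² = 8281)
-49703 - P = -49703 - 1*8281 = -49703 - 8281 = -57984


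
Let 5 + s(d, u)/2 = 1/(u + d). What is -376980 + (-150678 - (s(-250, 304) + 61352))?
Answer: -15903001/27 ≈ -5.8900e+5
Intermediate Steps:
s(d, u) = -10 + 2/(d + u) (s(d, u) = -10 + 2/(u + d) = -10 + 2/(d + u))
-376980 + (-150678 - (s(-250, 304) + 61352)) = -376980 + (-150678 - (2*(1 - 5*(-250) - 5*304)/(-250 + 304) + 61352)) = -376980 + (-150678 - (2*(1 + 1250 - 1520)/54 + 61352)) = -376980 + (-150678 - (2*(1/54)*(-269) + 61352)) = -376980 + (-150678 - (-269/27 + 61352)) = -376980 + (-150678 - 1*1656235/27) = -376980 + (-150678 - 1656235/27) = -376980 - 5724541/27 = -15903001/27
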